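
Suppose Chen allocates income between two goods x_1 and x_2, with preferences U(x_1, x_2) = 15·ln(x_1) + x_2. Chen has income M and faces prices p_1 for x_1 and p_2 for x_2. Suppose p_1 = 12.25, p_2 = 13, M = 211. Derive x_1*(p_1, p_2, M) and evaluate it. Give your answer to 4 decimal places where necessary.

x_1* = 15.9184

At the given prices: x_1* = 15·13/12.25 = 15.9184.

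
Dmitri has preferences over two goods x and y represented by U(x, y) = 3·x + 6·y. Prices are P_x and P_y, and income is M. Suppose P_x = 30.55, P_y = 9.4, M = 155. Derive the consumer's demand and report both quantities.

Numerically: x* = 0, y* = 16.4894.

x* = 0, y* = 16.4894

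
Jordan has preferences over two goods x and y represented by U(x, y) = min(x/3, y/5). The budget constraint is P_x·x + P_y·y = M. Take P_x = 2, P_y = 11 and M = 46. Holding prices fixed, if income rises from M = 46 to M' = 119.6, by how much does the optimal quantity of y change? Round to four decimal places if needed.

Leontief preferences: the optimum is at the kink where x/3 = y/5, i.e. y = (5/3)·x.
Budget: P_x·x + P_y·(5/3)·x = M, so (3·P_x + 5·P_y)·x = 3·M.
Demand: x*(P_x,P_y,M) = 3·M/(3·P_x + 5·P_y), y* = 5·M/(3·P_x + 5·P_y).
Here 3·2 + 5·11 = 61, giving y* = 3.7705.
At M' = 119.6: y* = 9.8033. Change: 9.8033 − 3.7705 = 6.0328.

Δy* = 6.0328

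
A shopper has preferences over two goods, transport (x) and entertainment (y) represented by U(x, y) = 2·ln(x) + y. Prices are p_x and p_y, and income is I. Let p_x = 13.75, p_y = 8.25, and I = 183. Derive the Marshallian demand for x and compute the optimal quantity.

x* = 1.2

MU_x = 2/x, MU_y = 1. Tangency: 2/x = p_x/p_y.
So x*(p_x,p_y) = 2·p_y/p_x, independent of income; and y* = (I − 2·p_y)/p_y.
At the given prices: x* = 2·8.25/13.75 = 1.2.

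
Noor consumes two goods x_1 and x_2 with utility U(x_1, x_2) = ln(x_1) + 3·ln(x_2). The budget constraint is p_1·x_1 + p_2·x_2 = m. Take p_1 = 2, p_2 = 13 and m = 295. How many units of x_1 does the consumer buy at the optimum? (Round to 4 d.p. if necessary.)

x_1* = 36.875

Tangency: MRS = (1/3)·x_2/x_1 = p_1/p_2.
So p_2·x_2 = 3·p_1·x_1; combined with the budget, a share 0.25 of income goes to x_1.
Demand: x_1*(p_1,p_2,m) = 0.25·m/p_1 and x_2* = 0.75·m/p_2.
At p_1=2, p_2=13, m=295: x_1* = 0.25·295/2 = 36.875.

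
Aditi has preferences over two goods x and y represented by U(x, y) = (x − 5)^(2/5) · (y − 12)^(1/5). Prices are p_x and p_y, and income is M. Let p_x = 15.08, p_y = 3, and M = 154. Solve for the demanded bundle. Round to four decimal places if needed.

Let x' = x−5, y' = y−12. MRS = 2·y'/x' = p_x/p_y.
Substituting into the budget: x* = 5 + 2/3·(M − 5·p_x − 12·p_y)/p_x, and y* = 12 + 1/3·(…)/p_y.
Discretionary income = 154 − 5·15.08 − 12·3 = 42.6; x* = 5 + 2/3·42.6/15.08 = 6.8833; y* = 12 + 1/3·42.6/3 = 16.7333.

x* = 6.8833, y* = 16.7333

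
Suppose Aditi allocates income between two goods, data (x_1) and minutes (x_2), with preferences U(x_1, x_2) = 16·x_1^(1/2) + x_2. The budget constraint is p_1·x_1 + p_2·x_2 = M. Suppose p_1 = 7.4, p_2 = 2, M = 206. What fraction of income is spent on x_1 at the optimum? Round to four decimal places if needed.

MU_x_1 = 8/√x_1, MU_x_2 = 1. Tangency: 8/√x_1 = p_1/p_2.
Solve: √x_1 = 8·p_2/p_1, so x_1*(p_1,p_2) = (8·p_2/p_1)², and x_2* = (M − p_1·x_1*)/p_2.
Plugging in: x_1* = (8·2/7.4)² = 4.6749, x_2* = 85.7027.
Expenditure on x_1: 7.4·4.6749 = 34.5946; share = 0.1679.

share on x_1 = 0.1679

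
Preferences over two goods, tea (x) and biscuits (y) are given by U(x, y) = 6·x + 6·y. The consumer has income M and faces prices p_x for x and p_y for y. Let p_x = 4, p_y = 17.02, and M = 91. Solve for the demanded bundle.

x* = 22.75, y* = 0

Linear utility — the consumer picks whichever good has higher MU/price: 6/4 = 1.5 vs 6/17.02 = 0.3525.
x gives more utility per dollar, so spend all income on x: x* = M/p_x, y* = 0.
Numerically: x* = 22.75, y* = 0.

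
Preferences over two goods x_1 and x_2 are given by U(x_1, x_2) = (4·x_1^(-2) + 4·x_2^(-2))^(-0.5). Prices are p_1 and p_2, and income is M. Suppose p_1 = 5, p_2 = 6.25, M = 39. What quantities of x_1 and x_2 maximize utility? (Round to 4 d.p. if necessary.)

MU_x_1 ∝ 4·x_1^(-3), MU_x_2 ∝ 4·x_2^(-3), so MRS = (x_2/x_1)^(3) = p_1/p_2.
Hence x_2/x_1 = (p_1/p_2)^(1/(3)), i.e. raised to the 1/3 power.
Substitute x_2 = (x_2/x_1)·x_1 into the budget: x_1* = M/(p_1 + p_2·(x_2/x_1)).
Numerically x_2/x_1 = 0.928318, so x_1* = 39/(5 + 6.25·0.928318) = 3.6104 and x_2* = 0.928318·3.6104 = 3.3516.

x_1* = 3.6104, x_2* = 3.3516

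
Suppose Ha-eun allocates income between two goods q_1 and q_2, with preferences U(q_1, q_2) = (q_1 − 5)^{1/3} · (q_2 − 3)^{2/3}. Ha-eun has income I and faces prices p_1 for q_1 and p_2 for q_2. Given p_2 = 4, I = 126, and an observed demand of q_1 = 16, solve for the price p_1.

MRS = (1/2)·(q_2−3)/(q_1−5). Tangency with p_1/p_2 gives q_2−3 = 2·(p_1/p_2)·(q_1−5).
Substituting into the budget: q_1* = 5 + 1/3·(I − 5·p_1 − 3·p_2)/p_1, and q_2* = 3 + 2/3·(…)/p_2.
Set q_1* = 16 in the demand function and solve for p_1: p_1 = 3.

p_1 = 3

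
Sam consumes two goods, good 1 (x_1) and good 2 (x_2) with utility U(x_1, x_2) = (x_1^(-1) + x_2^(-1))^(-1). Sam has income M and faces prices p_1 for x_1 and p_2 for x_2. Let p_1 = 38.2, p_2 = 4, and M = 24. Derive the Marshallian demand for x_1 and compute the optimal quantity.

x_1* = 0.4747

MRS = MU_x_1/MU_x_2 = (x_2/x_1)^(2). Set equal to p_1/p_2.
Solve for the ratio: x_2/x_1 = [p_1/p_2]^(0.5).
Substitute x_2 = (x_2/x_1)·x_1 into the budget: x_1* = M/(p_1 + p_2·(x_2/x_1)).
Numerically x_2/x_1 = 3.090307, so x_1* = 24/(38.2 + 4·3.090307) = 0.4747.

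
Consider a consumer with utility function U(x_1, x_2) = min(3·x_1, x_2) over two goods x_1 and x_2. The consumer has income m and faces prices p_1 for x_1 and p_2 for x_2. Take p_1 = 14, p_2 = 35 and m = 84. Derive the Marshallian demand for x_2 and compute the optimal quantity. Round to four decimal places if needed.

x_2* = 2.1176

With perfect complements, no substitution: consume in ratio x_1:x_2 = 1:3.
Budget: p_1·x_1 + p_2·3·x_1 = m, so (p_1 + 3·p_2)·x_1 = m.
Demand: x_1*(p_1,p_2,m) = m/(p_1 + 3·p_2), x_2* = 3·m/(p_1 + 3·p_2).
Here 14 + 3·35 = 119, giving x_2* = 2.1176.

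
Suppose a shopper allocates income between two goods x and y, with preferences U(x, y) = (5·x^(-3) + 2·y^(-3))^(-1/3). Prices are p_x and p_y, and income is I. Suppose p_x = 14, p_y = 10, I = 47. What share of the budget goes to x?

MRS = MU_x/MU_y = (5/2)·(y/x)^(4). Set equal to p_x/p_y.
Hence y/x = ((2/5)·p_x/p_y)^(1/(4)), i.e. raised to the 0.25 power.
Substitute y = (y/x)·x into the budget: x* = I/(p_x + p_y·(y/x)).
Numerically y/x = 0.865062, so x* = 47/(14 + 10·0.865062) = 2.075 and y* = 0.865062·2.075 = 1.795.
Expenditure on x: 14·2.075 = 29.05; share = 0.6181.

share on x = 0.6181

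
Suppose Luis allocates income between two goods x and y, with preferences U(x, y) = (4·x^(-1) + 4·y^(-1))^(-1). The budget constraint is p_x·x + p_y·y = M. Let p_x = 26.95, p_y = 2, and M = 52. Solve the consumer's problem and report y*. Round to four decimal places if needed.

MRS = MU_x/MU_y = (y/x)^(2). Set equal to p_x/p_y.
Hence y/x = (p_x/p_y)^(1/(2)), i.e. raised to the 0.5 power.
With the ratio pinned down, the budget gives x* = M/(p_x + p_y·(y/x)) and y* = (y/x)·x*.
Numerically y/x = 3.670831, so x* = 52/(26.95 + 2·3.670831) = 1.5164 and y* = 3.670831·1.5164 = 5.5665.

y* = 5.5665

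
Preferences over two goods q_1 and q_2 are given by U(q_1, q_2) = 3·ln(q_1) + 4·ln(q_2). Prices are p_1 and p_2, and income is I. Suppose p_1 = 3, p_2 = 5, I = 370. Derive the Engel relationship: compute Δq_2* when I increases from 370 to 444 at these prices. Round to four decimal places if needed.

Tangency: MRS = (3/4)·q_2/q_1 = p_1/p_2.
Rearranging, p_2·q_2 = (4/3)·p_1·q_1. Substituting into the budget gives p_1·q_1·(1 + (4/3)) = I.
Demand: q_1*(p_1,p_2,I) = 3/7·I/p_1 and q_2* = 4/7·I/p_2.
At p_1=3, p_2=5, I=370: q_2* = 4/7·370/5 = 42.2857.
At I' = 444: q_2* = 50.7429. Change: 50.7429 − 42.2857 = 8.4571.

Δq_2* = 8.4571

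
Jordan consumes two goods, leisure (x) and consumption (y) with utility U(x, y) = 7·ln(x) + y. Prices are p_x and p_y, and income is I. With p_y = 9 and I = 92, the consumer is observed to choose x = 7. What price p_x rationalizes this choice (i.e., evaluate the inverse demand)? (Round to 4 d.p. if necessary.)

Set MRS = p_x/p_y: (7/x)/1 = p_x/p_y.
So x*(p_x,p_y) = 7·p_y/p_x, independent of income; and y* = (I − 7·p_y)/p_y.
Set x* = 7 in the demand function and solve for p_x: p_x = 9.

p_x = 9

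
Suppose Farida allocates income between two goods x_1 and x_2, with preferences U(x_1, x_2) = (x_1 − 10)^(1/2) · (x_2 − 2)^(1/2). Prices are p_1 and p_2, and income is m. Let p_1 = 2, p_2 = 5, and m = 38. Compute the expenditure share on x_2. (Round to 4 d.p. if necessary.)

Let x_1' = x_1−10, x_2' = x_2−2. MRS = x_2'/x_1' = p_1/p_2.
Substituting into the budget: x_1* = 10 + 0.5·(m − 10·p_1 − 2·p_2)/p_1, and x_2* = 2 + 0.5·(…)/p_2.
Discretionary income = 38 − 10·2 − 2·5 = 8; x_1* = 10 + 0.5·8/2 = 12; x_2* = 2 + 0.5·8/5 = 2.8.
Expenditure on x_2: 5·2.8 = 14; share = 0.3684.

share on x_2 = 0.3684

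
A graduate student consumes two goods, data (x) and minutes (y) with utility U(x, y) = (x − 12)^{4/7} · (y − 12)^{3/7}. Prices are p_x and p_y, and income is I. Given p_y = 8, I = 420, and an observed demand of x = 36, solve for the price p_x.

p_x = 6

MRS = (4/3)·(y−12)/(x−12). Tangency with p_x/p_y gives y−12 = (3/4)·(p_x/p_y)·(x−12).
After buying the subsistence bundle (12, 12), a share 4/7 of the remaining income goes to x: x* = 12 + 4/7·(I − 12p_x − 12p_y)/p_x.
Set x* = 36 in the demand function and solve for p_x: p_x = 6.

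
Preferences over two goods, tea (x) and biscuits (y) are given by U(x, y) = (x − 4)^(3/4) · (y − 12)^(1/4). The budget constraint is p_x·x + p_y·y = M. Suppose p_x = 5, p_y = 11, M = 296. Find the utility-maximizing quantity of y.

y* = 15.2727

This is Cobb-Douglas in (x−4, y−12): tangency gives 0.75·p_y·(y−12) = 0.25·p_x·(x−4).
Substituting into the budget: x* = 4 + 0.75·(M − 4·p_x − 12·p_y)/p_x, and y* = 12 + 0.25·(…)/p_y.
Discretionary income = 296 − 4·5 − 12·11 = 144; y* = 12 + 0.25·144/11 = 15.2727.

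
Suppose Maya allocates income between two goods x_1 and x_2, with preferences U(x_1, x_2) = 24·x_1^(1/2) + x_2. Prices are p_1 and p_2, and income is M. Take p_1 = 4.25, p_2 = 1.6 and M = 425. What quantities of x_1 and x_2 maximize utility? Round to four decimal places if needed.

x_1* = 20.4091, x_2* = 211.4132

Set MRS = p_1/p_2: 12·x_1^(−1/2) = p_1/p_2.
Solve: √x_1 = 12·p_2/p_1, so x_1*(p_1,p_2) = (12·p_2/p_1)², and x_2* = (M − p_1·x_1*)/p_2.
Plugging in: x_1* = (12·1.6/4.25)² = 20.4091, x_2* = 211.4132.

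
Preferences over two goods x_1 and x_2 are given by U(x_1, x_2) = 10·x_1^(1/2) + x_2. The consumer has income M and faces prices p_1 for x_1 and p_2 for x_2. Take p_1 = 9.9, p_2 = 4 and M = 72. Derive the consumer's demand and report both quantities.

Plugging in: x_1* = (5·4/9.9)² = 4.0812, x_2* = 7.899.

x_1* = 4.0812, x_2* = 7.899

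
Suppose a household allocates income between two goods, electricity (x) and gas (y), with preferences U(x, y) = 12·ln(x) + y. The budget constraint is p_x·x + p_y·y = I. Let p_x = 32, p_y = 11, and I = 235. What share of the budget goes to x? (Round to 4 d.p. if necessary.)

Set MRS = p_x/p_y: (12/x)/1 = p_x/p_y.
So x*(p_x,p_y) = 12·p_y/p_x, independent of income; and y* = (I − 12·p_y)/p_y.
At the given prices: x* = 12·11/32 = 4.125, and y* = 9.3636.
Expenditure on x: 32·4.125 = 132; share = 0.5617.

share on x = 0.5617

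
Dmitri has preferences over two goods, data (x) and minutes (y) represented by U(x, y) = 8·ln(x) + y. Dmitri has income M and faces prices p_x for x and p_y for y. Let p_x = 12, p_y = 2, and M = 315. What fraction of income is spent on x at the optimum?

Set MRS = p_x/p_y: (8/x)/1 = p_x/p_y.
So x*(p_x,p_y) = 8·p_y/p_x, independent of income; and y* = (M − 8·p_y)/p_y.
At the given prices: x* = 8·2/12 = 1.3333, and y* = 149.5.
Expenditure on x: 12·1.3333 = 16; share = 0.0508.

share on x = 0.0508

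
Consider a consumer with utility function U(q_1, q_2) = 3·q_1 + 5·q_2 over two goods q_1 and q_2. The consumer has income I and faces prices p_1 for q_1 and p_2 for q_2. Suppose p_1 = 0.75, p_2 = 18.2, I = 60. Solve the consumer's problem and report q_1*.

q_1* = 80

Linear utility — the consumer picks whichever good has higher MU/price: 3/0.75 = 4 vs 5/18.2 = 0.2747.
q_1 gives more utility per dollar, so spend all income on q_1: q_1* = I/p_1, q_2* = 0.
Numerically: q_1* = 80, q_2* = 0.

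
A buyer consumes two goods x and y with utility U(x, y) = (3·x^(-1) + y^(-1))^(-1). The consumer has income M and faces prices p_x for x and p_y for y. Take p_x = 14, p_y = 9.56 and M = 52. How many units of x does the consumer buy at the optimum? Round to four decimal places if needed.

x* = 2.5146

Substitute y = (y/x)·x into the budget: x* = M/(p_x + p_y·(y/x)).
Numerically y/x = 0.698674, so x* = 52/(14 + 9.56·0.698674) = 2.5146.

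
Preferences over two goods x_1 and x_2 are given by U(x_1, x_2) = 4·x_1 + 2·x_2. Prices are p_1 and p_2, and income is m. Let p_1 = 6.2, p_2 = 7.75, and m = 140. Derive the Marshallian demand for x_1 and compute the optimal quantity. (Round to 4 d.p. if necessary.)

x_1* = 22.5806

Linear utility — the consumer picks whichever good has higher MU/price: 4/6.2 = 0.6452 vs 2/7.75 = 0.2581.
x_1 gives more utility per dollar, so spend all income on x_1: x_1* = m/p_1, x_2* = 0.
Numerically: x_1* = 22.5806, x_2* = 0.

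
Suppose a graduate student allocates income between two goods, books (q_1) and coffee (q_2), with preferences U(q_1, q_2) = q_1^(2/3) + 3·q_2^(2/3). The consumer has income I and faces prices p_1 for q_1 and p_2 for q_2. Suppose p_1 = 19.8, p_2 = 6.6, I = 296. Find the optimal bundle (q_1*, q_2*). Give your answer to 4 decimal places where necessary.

q_1* = 0.0613, q_2* = 44.6647

From the CES first-order condition, (1/3)·(q_2/q_1)^(1/3) = p_1/p_2.
Solve for the ratio: q_2/q_1 = [3·p_1/p_2]^(3).
Substitute q_2 = (q_2/q_1)·q_1 into the budget: q_1* = I/(p_1 + p_2·(q_2/q_1)).
Numerically q_2/q_1 = 729, so q_1* = 296/(19.8 + 6.6·729) = 0.0613 and q_2* = 729·0.0613 = 44.6647.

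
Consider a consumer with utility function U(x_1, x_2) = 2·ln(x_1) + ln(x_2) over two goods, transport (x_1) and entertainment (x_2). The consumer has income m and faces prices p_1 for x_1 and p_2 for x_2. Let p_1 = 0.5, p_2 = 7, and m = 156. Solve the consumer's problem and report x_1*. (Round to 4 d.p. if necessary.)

x_1* = 208

The MRS is 2·x_2/x_1. Set MRS = p_1/p_2.
Rearranging, p_2·x_2 = (1/2)·p_1·x_1. Substituting into the budget gives p_1·x_1·(1 + (1/2)) = m.
Demand: x_1*(p_1,p_2,m) = 2/3·m/p_1 and x_2* = 1/3·m/p_2.
At p_1=0.5, p_2=7, m=156: x_1* = 2/3·156/0.5 = 208.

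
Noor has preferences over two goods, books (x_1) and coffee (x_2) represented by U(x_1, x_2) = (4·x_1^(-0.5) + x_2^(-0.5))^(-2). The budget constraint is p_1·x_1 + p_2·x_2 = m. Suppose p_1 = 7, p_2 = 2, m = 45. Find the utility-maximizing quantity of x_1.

MRS = MU_x_1/MU_x_2 = 4·(x_2/x_1)^(1.5). Set equal to p_1/p_2.
Solve for the ratio: x_2/x_1 = [(1/4)·p_1/p_2]^(2/3).
With the ratio pinned down, the budget gives x_1* = m/(p_1 + p_2·(x_2/x_1)) and x_2* = (x_2/x_1)·x_1*.
Numerically x_2/x_1 = 0.914826, so x_1* = 45/(7 + 2·0.914826) = 5.0965.

x_1* = 5.0965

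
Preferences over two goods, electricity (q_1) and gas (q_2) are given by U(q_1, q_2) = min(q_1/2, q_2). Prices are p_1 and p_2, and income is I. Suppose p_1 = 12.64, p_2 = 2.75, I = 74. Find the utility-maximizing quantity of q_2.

q_2* = 2.64

Demand: q_1*(p_1,p_2,I) = 2·I/(2·p_1 + p_2), q_2* = I/(2·p_1 + p_2).
Here 2·12.64 + 2.75 = 28.03, giving q_2* = 2.64.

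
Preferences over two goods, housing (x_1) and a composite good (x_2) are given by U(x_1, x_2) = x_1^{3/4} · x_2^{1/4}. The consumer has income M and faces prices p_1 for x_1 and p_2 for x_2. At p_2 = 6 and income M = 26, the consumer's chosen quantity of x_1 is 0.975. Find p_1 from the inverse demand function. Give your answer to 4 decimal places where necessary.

p_1 = 20

Tangency: MRS = 3·x_2/x_1 = p_1/p_2.
So 0.75·p_2·x_2 = 0.25·p_1·x_1; combined with the budget, a share 0.75 of income goes to x_1.
Demand: x_1*(p_1,p_2,M) = 0.75·M/p_1 and x_2* = 0.25·M/p_2.
Set x_1* = 0.975 in the demand function and solve for p_1: p_1 = 20.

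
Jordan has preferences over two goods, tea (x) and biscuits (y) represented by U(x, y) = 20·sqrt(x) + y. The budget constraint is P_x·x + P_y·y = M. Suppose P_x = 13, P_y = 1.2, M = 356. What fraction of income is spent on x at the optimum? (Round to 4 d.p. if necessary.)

Plugging in: x* = (10·1.2/13)² = 0.8521, y* = 287.4359.
Expenditure on x: 13·0.8521 = 11.0769; share = 0.0311.

share on x = 0.0311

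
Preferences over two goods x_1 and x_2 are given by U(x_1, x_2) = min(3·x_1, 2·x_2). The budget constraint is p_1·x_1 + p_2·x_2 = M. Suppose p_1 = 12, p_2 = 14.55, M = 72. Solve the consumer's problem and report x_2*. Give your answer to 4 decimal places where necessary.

x_2* = 3.1929

With perfect complements, no substitution: consume in ratio x_1:x_2 = 2:3.
Budget: p_1·x_1 + p_2·(3/2)·x_1 = M, so (2·p_1 + 3·p_2)·x_1 = 2·M.
Demand: x_1*(p_1,p_2,M) = 2·M/(2·p_1 + 3·p_2), x_2* = 3·M/(2·p_1 + 3·p_2).
Here 2·12 + 3·14.55 = 67.65, giving x_2* = 3.1929.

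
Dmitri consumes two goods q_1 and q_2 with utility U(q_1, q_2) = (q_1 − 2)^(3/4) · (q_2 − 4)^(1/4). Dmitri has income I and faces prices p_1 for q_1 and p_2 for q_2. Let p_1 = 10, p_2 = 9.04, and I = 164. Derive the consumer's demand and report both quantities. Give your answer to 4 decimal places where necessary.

q_1* = 10.088, q_2* = 6.9823

MRS = 3·(q_2−4)/(q_1−2). Tangency with p_1/p_2 gives q_2−4 = (1/3)·(p_1/p_2)·(q_1−2).
After buying the subsistence bundle (2, 4), a share 0.75 of the remaining income goes to q_1: q_1* = 2 + 0.75·(I − 2p_1 − 4p_2)/p_1.
Discretionary income = 164 − 2·10 − 4·9.04 = 107.84; q_1* = 2 + 0.75·107.84/10 = 10.088; q_2* = 4 + 0.25·107.84/9.04 = 6.9823.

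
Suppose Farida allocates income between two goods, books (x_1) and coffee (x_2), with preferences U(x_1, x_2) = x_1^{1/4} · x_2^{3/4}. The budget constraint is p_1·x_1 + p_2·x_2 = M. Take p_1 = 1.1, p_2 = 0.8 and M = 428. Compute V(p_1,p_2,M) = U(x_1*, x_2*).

V = 281.5523

MU_x_1/MU_x_2 = (0.25·x_2)/(0.75·x_1); tangency sets this equal to p_1/p_2.
Rearranging, p_2·x_2 = 3·p_1·x_1. Substituting into the budget gives p_1·x_1·(1 + 3) = M.
Demand: x_1*(p_1,p_2,M) = 0.25·M/p_1 and x_2* = 0.75·M/p_2.
At p_1=1.1, p_2=0.8, M=428: x_1* = 0.25·428/1.1 = 97.2727, x_2* = 401.25.
Utility at the optimum: U(97.2727, 401.25) = 281.5523.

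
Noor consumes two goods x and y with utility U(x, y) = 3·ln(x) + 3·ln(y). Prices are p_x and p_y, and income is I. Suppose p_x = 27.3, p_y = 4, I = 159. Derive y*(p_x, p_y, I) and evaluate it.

y* = 19.875

MU_x/MU_y = (3·y)/(3·x); tangency sets this equal to p_x/p_y.
So 3·p_y·y = 3·p_x·x; combined with the budget, a share 0.5 of income goes to x.
Demand: x*(p_x,p_y,I) = 0.5·I/p_x and y* = 0.5·I/p_y.
At p_x=27.3, p_y=4, I=159: y* = 0.5·159/4 = 19.875.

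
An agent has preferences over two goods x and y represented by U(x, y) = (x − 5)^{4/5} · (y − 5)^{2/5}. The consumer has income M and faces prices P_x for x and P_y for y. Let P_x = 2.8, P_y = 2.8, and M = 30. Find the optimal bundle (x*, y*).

This is Cobb-Douglas in (x−5, y−5): tangency gives 0.8·P_y·(y−5) = 0.4·P_x·(x−5).
Substituting into the budget: x* = 5 + 2/3·(M − 5·P_x − 5·P_y)/P_x, and y* = 5 + 1/3·(…)/P_y.
Discretionary income = 30 − 5·2.8 − 5·2.8 = 2; x* = 5 + 2/3·2/2.8 = 5.4762; y* = 5 + 1/3·2/2.8 = 5.2381.

x* = 5.4762, y* = 5.2381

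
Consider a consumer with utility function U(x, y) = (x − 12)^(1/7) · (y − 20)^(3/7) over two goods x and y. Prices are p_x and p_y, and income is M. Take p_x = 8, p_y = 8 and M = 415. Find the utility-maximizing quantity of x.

x* = 16.9688

MRS = (1/3)·(y−20)/(x−12). Tangency with p_x/p_y gives y−20 = 3·(p_x/p_y)·(x−12).
After buying the subsistence bundle (12, 20), a share 0.25 of the remaining income goes to x: x* = 12 + 0.25·(M − 12p_x − 20p_y)/p_x.
Discretionary income = 415 − 12·8 − 20·8 = 159; x* = 12 + 0.25·159/8 = 16.9688.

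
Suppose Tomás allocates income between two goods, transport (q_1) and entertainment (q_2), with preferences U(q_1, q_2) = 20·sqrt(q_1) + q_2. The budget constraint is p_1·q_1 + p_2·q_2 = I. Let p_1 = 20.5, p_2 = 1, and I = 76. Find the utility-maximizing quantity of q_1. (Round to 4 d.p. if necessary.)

q_1* = 0.238

Plugging in: q_1* = (10·1/20.5)² = 0.238.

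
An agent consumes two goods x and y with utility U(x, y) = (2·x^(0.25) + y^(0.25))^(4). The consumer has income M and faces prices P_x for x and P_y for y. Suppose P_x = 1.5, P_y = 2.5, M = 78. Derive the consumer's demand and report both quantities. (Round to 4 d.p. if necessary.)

From the CES first-order condition, 2·(y/x)^(0.75) = P_x/P_y.
Solve for the ratio: y/x = [(1/2)·P_x/P_y]^(4/3).
Substitute y = (y/x)·x into the budget: x* = M/(P_x + P_y·(y/x)).
Numerically y/x = 0.20083, so x* = 78/(1.5 + 2.5·0.20083) = 38.9596 and y* = 0.20083·38.9596 = 7.8242.

x* = 38.9596, y* = 7.8242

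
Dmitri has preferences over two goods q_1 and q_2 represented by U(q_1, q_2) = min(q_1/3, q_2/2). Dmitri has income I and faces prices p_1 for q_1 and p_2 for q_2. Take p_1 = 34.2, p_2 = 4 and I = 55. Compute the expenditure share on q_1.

With perfect complements, no substitution: consume in ratio q_1:q_2 = 3:2.
Budget: p_1·q_1 + p_2·(2/3)·q_1 = I, so (3·p_1 + 2·p_2)·q_1 = 3·I.
Demand: q_1*(p_1,p_2,I) = 3·I/(3·p_1 + 2·p_2), q_2* = 2·I/(3·p_1 + 2·p_2).
Here 3·34.2 + 2·4 = 110.6, giving q_1* = 1.4919 and q_2* = 0.9946.
Expenditure on q_1: 34.2·1.4919 = 51.0217; share = 0.9277.

share on q_1 = 0.9277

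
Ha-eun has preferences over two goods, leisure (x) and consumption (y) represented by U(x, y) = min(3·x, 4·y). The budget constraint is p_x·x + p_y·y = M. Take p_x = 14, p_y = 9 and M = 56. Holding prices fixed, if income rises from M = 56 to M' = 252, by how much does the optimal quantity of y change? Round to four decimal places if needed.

Demand: x*(p_x,p_y,M) = 4·M/(4·p_x + 3·p_y), y* = 3·M/(4·p_x + 3·p_y).
Here 4·14 + 3·9 = 83, giving y* = 2.0241.
At M' = 252: y* = 9.1084. Change: 9.1084 − 2.0241 = 7.0843.

Δy* = 7.0843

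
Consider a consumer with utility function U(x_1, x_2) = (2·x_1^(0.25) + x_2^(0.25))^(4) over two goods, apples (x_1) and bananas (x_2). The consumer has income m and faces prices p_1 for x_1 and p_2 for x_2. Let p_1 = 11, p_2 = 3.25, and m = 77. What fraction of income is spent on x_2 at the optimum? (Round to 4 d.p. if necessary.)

MRS = MU_x_1/MU_x_2 = 2·(x_2/x_1)^(0.75). Set equal to p_1/p_2.
Solve for the ratio: x_2/x_1 = [(1/2)·p_1/p_2]^(4/3).
Substitute x_2 = (x_2/x_1)·x_1 into the budget: x_1* = m/(p_1 + p_2·(x_2/x_1)).
Numerically x_2/x_1 = 2.01669, so x_1* = 77/(11 + 3.25·2.01669) = 4.3864 and x_2* = 2.01669·4.3864 = 8.846.
Expenditure on x_2: 3.25·8.846 = 28.7496; share = 0.3734.

share on x_2 = 0.3734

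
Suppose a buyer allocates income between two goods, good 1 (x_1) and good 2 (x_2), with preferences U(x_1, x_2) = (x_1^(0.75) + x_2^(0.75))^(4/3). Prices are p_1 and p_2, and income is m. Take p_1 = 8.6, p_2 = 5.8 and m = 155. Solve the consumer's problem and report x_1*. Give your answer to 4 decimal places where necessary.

x_1* = 4.2309

From the CES first-order condition, (x_2/x_1)^(0.25) = p_1/p_2.
Solve for the ratio: x_2/x_1 = [p_1/p_2]^(4).
With the ratio pinned down, the budget gives x_1* = m/(p_1 + p_2·(x_2/x_1)) and x_2* = (x_2/x_1)·x_1*.
Numerically x_2/x_1 = 4.833724, so x_1* = 155/(8.6 + 5.8·4.833724) = 4.2309.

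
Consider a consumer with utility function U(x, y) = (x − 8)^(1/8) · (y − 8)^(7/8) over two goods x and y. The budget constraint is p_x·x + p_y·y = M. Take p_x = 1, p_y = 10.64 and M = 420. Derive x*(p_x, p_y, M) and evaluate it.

This is Cobb-Douglas in (x−8, y−8): tangency gives 0.125·p_y·(y−8) = 0.875·p_x·(x−8).
Substituting into the budget: x* = 8 + 0.125·(M − 8·p_x − 8·p_y)/p_x, and y* = 8 + 0.875·(…)/p_y.
Discretionary income = 420 − 8·1 − 8·10.64 = 326.88; x* = 8 + 0.125·326.88/1 = 48.86.

x* = 48.86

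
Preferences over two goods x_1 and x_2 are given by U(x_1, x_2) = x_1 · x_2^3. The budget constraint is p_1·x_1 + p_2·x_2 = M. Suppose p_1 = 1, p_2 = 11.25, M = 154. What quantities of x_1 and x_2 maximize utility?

x_1* = 38.5, x_2* = 10.2667

Tangency: MRS = (1/3)·x_2/x_1 = p_1/p_2.
Rearranging, p_2·x_2 = 3·p_1·x_1. Substituting into the budget gives p_1·x_1·(1 + 3) = M.
Demand: x_1*(p_1,p_2,M) = 0.25·M/p_1 and x_2* = 0.75·M/p_2.
At p_1=1, p_2=11.25, M=154: x_1* = 0.25·154/1 = 38.5, x_2* = 10.2667.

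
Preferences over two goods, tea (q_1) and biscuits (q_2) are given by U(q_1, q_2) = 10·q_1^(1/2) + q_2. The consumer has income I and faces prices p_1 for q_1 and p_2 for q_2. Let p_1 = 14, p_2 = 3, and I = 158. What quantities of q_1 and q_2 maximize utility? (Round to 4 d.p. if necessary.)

Utility is quasi-linear in q_2; the FOC for q_1 is 5/√q_1 = p_1/p_2.
Thus q_1* = (5·p_2/p_1)² — independent of I — with the rest of income spent on q_2.
Plugging in: q_1* = (5·3/14)² = 1.148, q_2* = 47.3095.

q_1* = 1.148, q_2* = 47.3095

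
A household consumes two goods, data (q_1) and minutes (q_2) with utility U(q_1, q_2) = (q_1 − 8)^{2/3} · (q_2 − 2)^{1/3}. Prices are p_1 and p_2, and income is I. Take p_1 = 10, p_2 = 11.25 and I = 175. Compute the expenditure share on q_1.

share on q_1 = 0.7333

MRS = 2·(q_2−2)/(q_1−8). Tangency with p_1/p_2 gives q_2−2 = (1/2)·(p_1/p_2)·(q_1−8).
Substituting into the budget: q_1* = 8 + 2/3·(I − 8·p_1 − 2·p_2)/p_1, and q_2* = 2 + 1/3·(…)/p_2.
Discretionary income = 175 − 8·10 − 2·11.25 = 72.5; q_1* = 8 + 2/3·72.5/10 = 12.8333; q_2* = 2 + 1/3·72.5/11.25 = 4.1481.
Expenditure on q_1: 10·12.8333 = 128.3333; share = 0.7333.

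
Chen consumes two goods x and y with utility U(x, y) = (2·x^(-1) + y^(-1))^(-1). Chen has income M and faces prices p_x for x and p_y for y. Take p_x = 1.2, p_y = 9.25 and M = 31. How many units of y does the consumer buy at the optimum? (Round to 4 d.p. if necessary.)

MU_x ∝ 2·x^(-2), MU_y ∝ y^(-2), so MRS = 2·(y/x)^(2) = p_x/p_y.
Hence y/x = ((1/2)·p_x/p_y)^(1/(2)), i.e. raised to the 0.5 power.
Substitute y = (y/x)·x into the budget: x* = M/(p_x + p_y·(y/x)).
Numerically y/x = 0.254686, so x* = 31/(1.2 + 9.25·0.254686) = 8.718 and y* = 0.254686·8.718 = 2.2204.

y* = 2.2204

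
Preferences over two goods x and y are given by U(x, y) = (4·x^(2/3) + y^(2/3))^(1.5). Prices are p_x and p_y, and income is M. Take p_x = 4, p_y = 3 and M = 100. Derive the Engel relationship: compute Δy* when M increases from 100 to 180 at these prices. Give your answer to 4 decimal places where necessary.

Δy* = 0.7207

With the ratio pinned down, the budget gives x* = M/(p_x + p_y·(y/x)) and y* = (y/x)·x*.
Numerically y/x = 0.037037, so x* = 100/(4 + 3·0.037037) = 24.3243 and y* = 0.037037·24.3243 = 0.9009.
At M' = 180: y* = 1.6216. Change: 1.6216 − 0.9009 = 0.7207.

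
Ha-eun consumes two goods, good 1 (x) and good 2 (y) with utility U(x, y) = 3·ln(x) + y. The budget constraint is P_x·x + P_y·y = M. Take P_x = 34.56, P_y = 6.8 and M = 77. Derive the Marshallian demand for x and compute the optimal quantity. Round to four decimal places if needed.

x* = 0.5903

MU_x = 3/x, MU_y = 1. Tangency: 3/x = P_x/P_y.
So x*(P_x,P_y) = 3·P_y/P_x, independent of income; and y* = (M − 3·P_y)/P_y.
At the given prices: x* = 3·6.8/34.56 = 0.5903.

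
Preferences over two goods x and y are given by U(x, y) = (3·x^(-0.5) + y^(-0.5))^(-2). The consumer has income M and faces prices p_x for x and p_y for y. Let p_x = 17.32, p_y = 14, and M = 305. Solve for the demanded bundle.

MU_x ∝ 3·x^(-1.5), MU_y ∝ y^(-1.5), so MRS = 3·(y/x)^(1.5) = p_x/p_y.
Hence y/x = ((1/3)·p_x/p_y)^(1/(1.5)), i.e. raised to the 2/3 power.
Substitute y = (y/x)·x into the budget: x* = M/(p_x + p_y·(y/x)).
Numerically y/x = 0.554029, so x* = 305/(17.32 + 14·0.554029) = 12.1628 and y* = 0.554029·12.1628 = 6.7386.

x* = 12.1628, y* = 6.7386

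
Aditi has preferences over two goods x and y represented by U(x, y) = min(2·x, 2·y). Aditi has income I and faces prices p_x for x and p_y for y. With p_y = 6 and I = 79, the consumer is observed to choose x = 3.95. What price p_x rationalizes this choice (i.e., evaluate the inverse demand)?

Leontief preferences: the optimum is at the kink where x/2 = y/2, i.e. y = x.
Budget: p_x·x + p_y·x = I, so (2·p_x + 2·p_y)·x = 2·I.
Demand: x*(p_x,p_y,I) = 2·I/(2·p_x + 2·p_y), y* = 2·I/(2·p_x + 2·p_y).
Set x* = 3.95 in the demand function and solve for p_x: p_x = 14.

p_x = 14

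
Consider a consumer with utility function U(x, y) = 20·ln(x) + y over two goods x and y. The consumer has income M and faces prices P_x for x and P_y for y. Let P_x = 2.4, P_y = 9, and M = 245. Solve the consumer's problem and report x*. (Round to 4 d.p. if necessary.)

x* = 75

MU_x = 20/x, MU_y = 1. Tangency: 20/x = P_x/P_y.
So x*(P_x,P_y) = 20·P_y/P_x, independent of income; and y* = (M − 20·P_y)/P_y.
At the given prices: x* = 20·9/2.4 = 75.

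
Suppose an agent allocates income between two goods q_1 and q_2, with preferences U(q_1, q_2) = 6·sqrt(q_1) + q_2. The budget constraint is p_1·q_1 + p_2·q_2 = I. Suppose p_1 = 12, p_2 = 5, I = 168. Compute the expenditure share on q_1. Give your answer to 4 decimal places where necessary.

MU_q_1 = 3/√q_1, MU_q_2 = 1. Tangency: 3/√q_1 = p_1/p_2.
Solve: √q_1 = 3·p_2/p_1, so q_1*(p_1,p_2) = (3·p_2/p_1)², and q_2* = (I − p_1·q_1*)/p_2.
Plugging in: q_1* = (3·5/12)² = 1.5625, q_2* = 29.85.
Expenditure on q_1: 12·1.5625 = 18.75; share = 0.1116.

share on q_1 = 0.1116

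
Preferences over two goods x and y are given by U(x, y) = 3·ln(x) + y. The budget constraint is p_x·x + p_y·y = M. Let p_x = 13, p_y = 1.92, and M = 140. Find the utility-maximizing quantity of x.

Set MRS = p_x/p_y: (3/x)/1 = p_x/p_y.
So x*(p_x,p_y) = 3·p_y/p_x, independent of income; and y* = (M − 3·p_y)/p_y.
At the given prices: x* = 3·1.92/13 = 0.4431.

x* = 0.4431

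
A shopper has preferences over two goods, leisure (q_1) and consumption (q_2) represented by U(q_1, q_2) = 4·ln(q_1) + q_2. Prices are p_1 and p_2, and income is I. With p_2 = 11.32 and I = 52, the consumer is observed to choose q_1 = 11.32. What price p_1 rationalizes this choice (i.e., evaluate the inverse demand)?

Set MRS = p_1/p_2: (4/q_1)/1 = p_1/p_2.
So q_1*(p_1,p_2) = 4·p_2/p_1, independent of income; and q_2* = (I − 4·p_2)/p_2.
Set q_1* = 11.32 in the demand function and solve for p_1: p_1 = 4.

p_1 = 4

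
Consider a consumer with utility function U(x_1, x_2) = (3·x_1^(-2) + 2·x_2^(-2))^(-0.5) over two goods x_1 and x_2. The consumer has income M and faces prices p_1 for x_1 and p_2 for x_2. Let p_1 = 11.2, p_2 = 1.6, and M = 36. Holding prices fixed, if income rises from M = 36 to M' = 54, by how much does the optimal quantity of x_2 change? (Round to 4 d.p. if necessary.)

MRS = MU_x_1/MU_x_2 = (3/2)·(x_2/x_1)^(3). Set equal to p_1/p_2.
Hence x_2/x_1 = ((2/3)·p_1/p_2)^(1/(3)), i.e. raised to the 1/3 power.
With the ratio pinned down, the budget gives x_1* = M/(p_1 + p_2·(x_2/x_1)) and x_2* = (x_2/x_1)·x_1*.
Numerically x_2/x_1 = 1.671099, so x_1* = 36/(11.2 + 1.6·1.671099) = 2.5948 and x_2* = 1.671099·2.5948 = 4.3362.
At M' = 54: x_2* = 6.5043. Change: 6.5043 − 4.3362 = 2.1681.

Δx_2* = 2.1681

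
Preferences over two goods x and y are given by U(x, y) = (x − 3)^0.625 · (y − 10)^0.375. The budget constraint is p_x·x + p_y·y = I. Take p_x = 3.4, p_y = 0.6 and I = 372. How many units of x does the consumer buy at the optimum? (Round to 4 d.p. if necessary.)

x* = 68.4044

Let x' = x−3, y' = y−10. MRS = (5/3)·y'/x' = p_x/p_y.
Substituting into the budget: x* = 3 + 0.625·(I − 3·p_x − 10·p_y)/p_x, and y* = 10 + 0.375·(…)/p_y.
Discretionary income = 372 − 3·3.4 − 10·0.6 = 355.8; x* = 3 + 0.625·355.8/3.4 = 68.4044.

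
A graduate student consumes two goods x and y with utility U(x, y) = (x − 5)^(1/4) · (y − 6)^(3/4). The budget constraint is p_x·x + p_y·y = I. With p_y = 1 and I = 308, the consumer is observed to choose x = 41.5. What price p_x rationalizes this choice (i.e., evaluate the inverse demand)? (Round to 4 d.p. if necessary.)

This is Cobb-Douglas in (x−5, y−6): tangency gives 0.25·p_y·(y−6) = 0.75·p_x·(x−5).
After buying the subsistence bundle (5, 6), a share 0.25 of the remaining income goes to x: x* = 5 + 0.25·(I − 5p_x − 6p_y)/p_x.
Set x* = 41.5 in the demand function and solve for p_x: p_x = 2.

p_x = 2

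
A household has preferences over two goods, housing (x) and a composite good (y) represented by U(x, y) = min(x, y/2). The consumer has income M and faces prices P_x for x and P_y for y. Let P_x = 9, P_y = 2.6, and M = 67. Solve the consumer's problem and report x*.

x* = 4.7183

With perfect complements, no substitution: consume in ratio x:y = 1:2.
Budget: P_x·x + P_y·2·x = M, so (P_x + 2·P_y)·x = M.
Demand: x*(P_x,P_y,M) = M/(P_x + 2·P_y), y* = 2·M/(P_x + 2·P_y).
Here 9 + 2·2.6 = 14.2, giving x* = 4.7183.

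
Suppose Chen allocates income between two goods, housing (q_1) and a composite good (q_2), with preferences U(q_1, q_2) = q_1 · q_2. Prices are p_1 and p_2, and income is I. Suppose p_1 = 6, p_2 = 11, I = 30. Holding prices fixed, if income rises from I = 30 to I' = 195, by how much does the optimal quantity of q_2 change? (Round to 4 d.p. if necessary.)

Δq_2* = 7.5

Tangency: MRS = q_2/q_1 = p_1/p_2.
Rearranging, p_2·q_2 = p_1·q_1. Substituting into the budget gives p_1·q_1·(1 + 1) = I.
Demand: q_1*(p_1,p_2,I) = 0.5·I/p_1 and q_2* = 0.5·I/p_2.
At p_1=6, p_2=11, I=30: q_2* = 0.5·30/11 = 1.3636.
At I' = 195: q_2* = 8.8636. Change: 8.8636 − 1.3636 = 7.5.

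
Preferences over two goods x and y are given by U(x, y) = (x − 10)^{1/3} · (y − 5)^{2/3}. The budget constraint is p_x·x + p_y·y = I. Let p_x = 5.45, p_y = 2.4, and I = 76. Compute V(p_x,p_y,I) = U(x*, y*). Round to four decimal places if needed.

V = 1.5935

MRS = (1/2)·(y−5)/(x−10). Tangency with p_x/p_y gives y−5 = 2·(p_x/p_y)·(x−10).
Substituting into the budget: x* = 10 + 1/3·(I − 10·p_x − 5·p_y)/p_x, and y* = 5 + 2/3·(…)/p_y.
Discretionary income = 76 − 10·5.45 − 5·2.4 = 9.5; x* = 10 + 1/3·9.5/5.45 = 10.581; y* = 5 + 2/3·9.5/2.4 = 7.6389.
Utility at the optimum: U(10.581, 7.6389) = 1.5935.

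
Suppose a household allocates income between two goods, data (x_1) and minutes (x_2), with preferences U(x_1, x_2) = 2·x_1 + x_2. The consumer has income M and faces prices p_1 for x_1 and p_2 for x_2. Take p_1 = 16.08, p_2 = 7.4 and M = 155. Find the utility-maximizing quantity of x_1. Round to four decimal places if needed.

x_1* = 0

Linear utility — the consumer picks whichever good has higher MU/price: 2/16.08 = 0.1244 vs 1/7.4 = 0.1351.
x_2 gives more utility per dollar, so spend all income on x_2: x_2* = M/p_2, x_1* = 0.
Numerically: x_1* = 0, x_2* = 20.9459.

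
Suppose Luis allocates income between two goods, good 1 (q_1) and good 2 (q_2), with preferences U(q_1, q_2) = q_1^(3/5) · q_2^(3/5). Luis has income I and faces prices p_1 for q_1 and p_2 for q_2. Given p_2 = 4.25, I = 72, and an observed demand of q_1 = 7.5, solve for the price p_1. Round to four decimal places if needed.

p_1 = 4.8

Tangency: MRS = q_2/q_1 = p_1/p_2.
So 0.6·p_2·q_2 = 0.6·p_1·q_1; combined with the budget, a share 0.5 of income goes to q_1.
Demand: q_1*(p_1,p_2,I) = 0.5·I/p_1 and q_2* = 0.5·I/p_2.
Set q_1* = 7.5 in the demand function and solve for p_1: p_1 = 4.8.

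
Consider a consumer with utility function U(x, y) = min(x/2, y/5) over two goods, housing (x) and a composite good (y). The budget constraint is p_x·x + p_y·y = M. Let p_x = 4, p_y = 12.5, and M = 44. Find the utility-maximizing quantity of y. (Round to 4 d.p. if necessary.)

y* = 3.1206

Leontief preferences: the optimum is at the kink where x/2 = y/5, i.e. y = (5/2)·x.
Budget: p_x·x + p_y·(5/2)·x = M, so (2·p_x + 5·p_y)·x = 2·M.
Demand: x*(p_x,p_y,M) = 2·M/(2·p_x + 5·p_y), y* = 5·M/(2·p_x + 5·p_y).
Here 2·4 + 5·12.5 = 70.5, giving y* = 3.1206.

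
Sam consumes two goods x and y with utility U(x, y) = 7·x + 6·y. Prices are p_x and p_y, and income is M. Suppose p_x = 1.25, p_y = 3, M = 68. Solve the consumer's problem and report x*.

Linear utility — the consumer picks whichever good has higher MU/price: 7/1.25 = 5.6 vs 6/3 = 2.
x gives more utility per dollar, so spend all income on x: x* = M/p_x, y* = 0.
Numerically: x* = 54.4, y* = 0.

x* = 54.4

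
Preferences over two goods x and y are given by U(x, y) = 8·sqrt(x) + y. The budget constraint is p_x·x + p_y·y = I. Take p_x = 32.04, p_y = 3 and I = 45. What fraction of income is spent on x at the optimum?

Plugging in: x* = (4·3/32.04)² = 0.1403, y* = 13.5019.
Expenditure on x: 32.04·0.1403 = 4.4944; share = 0.0999.

share on x = 0.0999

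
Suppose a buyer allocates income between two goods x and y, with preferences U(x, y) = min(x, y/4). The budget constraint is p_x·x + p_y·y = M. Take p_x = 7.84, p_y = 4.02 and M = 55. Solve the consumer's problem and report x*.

With perfect complements, no substitution: consume in ratio x:y = 1:4.
Budget: p_x·x + p_y·4·x = M, so (p_x + 4·p_y)·x = M.
Demand: x*(p_x,p_y,M) = M/(p_x + 4·p_y), y* = 4·M/(p_x + 4·p_y).
Here 7.84 + 4·4.02 = 23.92, giving x* = 2.2993.

x* = 2.2993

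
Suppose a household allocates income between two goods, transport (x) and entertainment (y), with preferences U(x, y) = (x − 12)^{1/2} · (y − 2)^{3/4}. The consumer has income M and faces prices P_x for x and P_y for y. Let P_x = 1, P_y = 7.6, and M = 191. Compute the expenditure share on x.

share on x = 0.4059

This is Cobb-Douglas in (x−12, y−2): tangency gives 0.5·P_y·(y−2) = 0.75·P_x·(x−12).
After buying the subsistence bundle (12, 2), a share 0.4 of the remaining income goes to x: x* = 12 + 0.4·(M − 12P_x − 2P_y)/P_x.
Discretionary income = 191 − 12·1 − 2·7.6 = 163.8; x* = 12 + 0.4·163.8/1 = 77.52; y* = 2 + 0.6·163.8/7.6 = 14.9316.
Expenditure on x: 1·77.52 = 77.52; share = 0.4059.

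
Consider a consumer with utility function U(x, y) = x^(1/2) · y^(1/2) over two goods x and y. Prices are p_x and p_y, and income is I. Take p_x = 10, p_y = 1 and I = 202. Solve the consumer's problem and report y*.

y* = 101

The MRS is y/x. Set MRS = p_x/p_y.
Rearranging, p_y·y = p_x·x. Substituting into the budget gives p_x·x·(1 + 1) = I.
Demand: x*(p_x,p_y,I) = 0.5·I/p_x and y* = 0.5·I/p_y.
At p_x=10, p_y=1, I=202: y* = 0.5·202/1 = 101.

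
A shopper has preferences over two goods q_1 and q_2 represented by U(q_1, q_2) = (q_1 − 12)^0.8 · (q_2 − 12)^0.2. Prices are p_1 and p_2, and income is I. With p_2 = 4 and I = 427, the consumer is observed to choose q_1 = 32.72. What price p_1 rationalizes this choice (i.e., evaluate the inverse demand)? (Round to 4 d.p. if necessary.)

p_1 = 10

Let q_1' = q_1−12, q_2' = q_2−12. MRS = 4·q_2'/q_1' = p_1/p_2.
Substituting into the budget: q_1* = 12 + 0.8·(I − 12·p_1 − 12·p_2)/p_1, and q_2* = 12 + 0.2·(…)/p_2.
Set q_1* = 32.72 in the demand function and solve for p_1: p_1 = 10.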